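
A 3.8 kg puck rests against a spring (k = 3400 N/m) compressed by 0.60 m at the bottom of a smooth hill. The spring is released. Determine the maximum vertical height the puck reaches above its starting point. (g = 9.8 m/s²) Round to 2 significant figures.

h = 16 m

All spring PE becomes gravitational PE at the highest point: ½kx² = mgh
h = kx²/(2mg) = (3400)(0.60)²/(2 × 3.8 × 9.8) = 16.43 m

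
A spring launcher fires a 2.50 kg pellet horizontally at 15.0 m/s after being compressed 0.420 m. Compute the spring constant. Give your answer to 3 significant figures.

k = 3190 N/m

½kx² = ½mv²
k = mv²/x² = (2.50)(15.0)²/(0.420)² = 3189 N/m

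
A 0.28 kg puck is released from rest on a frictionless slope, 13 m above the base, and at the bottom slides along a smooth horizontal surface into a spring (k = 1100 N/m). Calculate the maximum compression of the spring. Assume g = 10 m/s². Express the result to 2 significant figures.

At max compression the puck is momentarily at rest: mgh = ½kx²
x = √(2mgh/k) = √(2 × 0.28 × 10 × 13 / 1100) = 0.2573 m

x = 0.26 m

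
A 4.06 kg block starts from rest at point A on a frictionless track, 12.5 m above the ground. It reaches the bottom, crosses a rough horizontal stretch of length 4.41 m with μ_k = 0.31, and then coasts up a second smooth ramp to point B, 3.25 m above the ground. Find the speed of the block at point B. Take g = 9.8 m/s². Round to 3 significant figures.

Energy at A: mgh₁ = (4.06)(9.8)(12.5) = 497.35 J
Friction loss: W_f = μ_k mg d = 54.39 J
At B: ½mv² + mgh₂ = mgh₁ − W_f
½mv² = 497.35 − 54.39 − 129.31 = 313.64 J
v = √(2 × 313.64/4.06) = 12.43 m/s

v = 12.4 m/s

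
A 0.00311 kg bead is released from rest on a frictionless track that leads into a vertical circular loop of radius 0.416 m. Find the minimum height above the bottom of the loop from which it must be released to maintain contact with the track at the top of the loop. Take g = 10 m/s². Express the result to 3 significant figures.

h = 1.04 m

At the top, for minimum speed gravity alone supplies the centripetal force: mg = mv_top²/r ⇒ v_top² = gr = 4.160 m²/s²
Energy conservation from release height h to the top (height 2r): mgh = ½mv_top² + mg(2r)
h = v_top²/(2g) + 2r = r/2 + 2r = 5r/2 = 1.040 m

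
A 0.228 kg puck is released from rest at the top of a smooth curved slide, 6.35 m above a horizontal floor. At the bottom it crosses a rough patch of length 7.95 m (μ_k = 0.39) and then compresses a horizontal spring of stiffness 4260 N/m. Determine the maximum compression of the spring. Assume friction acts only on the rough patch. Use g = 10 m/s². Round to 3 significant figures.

x = 0.0590 m

Initial energy: E₁ = mgh = (0.228)(10)(6.35) = 14.478 J
Friction removes W_f = μ_k mg d = (0.39)(0.228)(10)(7.95) = 7.069 J
Energy reaching the spring: E = 14.478 − 7.069 = 7.4089 J
At max compression ½kx² = E ⇒ x = √(2E/k) = √(2 × 7.4089/4260) = 0.05898 m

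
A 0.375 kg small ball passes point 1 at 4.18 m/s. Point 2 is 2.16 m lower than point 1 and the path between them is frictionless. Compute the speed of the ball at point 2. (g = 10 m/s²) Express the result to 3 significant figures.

v = 7.79 m/s

Energy conservation between the two points: ½mv₀² + mgh = ½mv²
v² = v₀² + 2gh = (4.18)² + 2(10)(2.16) = 60.672
v = √60.672 = 7.789 m/s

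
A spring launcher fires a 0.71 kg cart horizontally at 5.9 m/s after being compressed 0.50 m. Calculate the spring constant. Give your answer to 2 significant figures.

Energy stored in the spring equals the launch KE: ½kx² = ½mv²
k = mv²/x² = (0.71)(5.9)²/(0.50)² = 98.86 N/m

k = 99 N/m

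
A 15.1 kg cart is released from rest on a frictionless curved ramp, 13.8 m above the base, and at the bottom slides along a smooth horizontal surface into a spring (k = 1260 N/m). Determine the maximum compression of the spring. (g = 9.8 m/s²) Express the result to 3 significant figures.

x = 1.80 m

Gravitational PE at the top equals spring PE at max compression: mgh = ½kx²
x = √(2mgh/k) = √(2 × 15.1 × 9.8 × 13.8 / 1260) = 1.800 m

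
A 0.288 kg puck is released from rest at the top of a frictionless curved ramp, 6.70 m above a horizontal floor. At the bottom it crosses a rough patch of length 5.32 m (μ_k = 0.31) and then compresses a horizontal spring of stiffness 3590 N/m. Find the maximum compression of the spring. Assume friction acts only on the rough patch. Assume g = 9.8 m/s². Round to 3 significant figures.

x = 0.0891 m

Initial energy: E₁ = mgh = (0.288)(9.8)(6.70) = 18.910 J
Friction removes W_f = μ_k mg d = (0.31)(0.288)(9.8)(5.32) = 4.655 J
Energy reaching the spring: E = 18.910 − 4.655 = 14.255 J
At max compression ½kx² = E ⇒ x = √(2E/k) = √(2 × 14.255/3590) = 0.08912 m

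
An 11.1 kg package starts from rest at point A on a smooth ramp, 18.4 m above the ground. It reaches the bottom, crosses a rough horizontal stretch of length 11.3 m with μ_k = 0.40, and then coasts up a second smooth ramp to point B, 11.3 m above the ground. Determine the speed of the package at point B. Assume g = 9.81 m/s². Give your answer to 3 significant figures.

Energy at A: mgh₁ = (11.1)(9.81)(18.4) = 2003.6 J
Friction loss: W_f = μ_k mg d = 492.2 J
At B: ½mv² + mgh₂ = mgh₁ − W_f
½mv² = 2003.6 − 492.2 − 1230.5 = 280.94 J
v = √(2 × 280.94/11.1) = 7.115 m/s

v = 7.11 m/s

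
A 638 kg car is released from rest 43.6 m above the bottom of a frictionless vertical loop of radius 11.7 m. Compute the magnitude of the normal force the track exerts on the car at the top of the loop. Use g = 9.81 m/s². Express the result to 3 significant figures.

Energy from release to top (height 2r): mgh = ½mv_top² + mg(2r)
v_top² = 2g(h − 2r) = 2(9.81)(43.6 − 23.40) = 396.32 m²/s²
At the top, both N and weight point toward the centre: N + mg = mv_top²/r
N = m(v_top²/r − g) = 638(396.32/11.7 − 9.81) = 15353 N

N = 15400 N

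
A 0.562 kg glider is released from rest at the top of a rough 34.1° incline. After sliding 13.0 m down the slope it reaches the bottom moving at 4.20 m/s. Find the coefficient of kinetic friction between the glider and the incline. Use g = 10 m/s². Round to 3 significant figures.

The energy dissipated by friction is the PE lost minus the KE gained:
mgL sinθ = 40.960 J; ½mv² = 4.9568 J
W_f = 40.960 − 4.9568 = 36.00 J
μ_k = W_f/(mg cosθ · L) = 36.00/(4.654 × 13.0) = 0.5951

μ_k = 0.595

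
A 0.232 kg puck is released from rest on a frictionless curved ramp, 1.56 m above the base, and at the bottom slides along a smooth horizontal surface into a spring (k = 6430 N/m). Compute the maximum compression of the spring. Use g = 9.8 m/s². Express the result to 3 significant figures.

x = 0.0332 m

Energy conservation (no friction) from release to max compression: mgh = ½kx²
x = √(2mgh/k) = √(2 × 0.232 × 9.8 × 1.56 / 6430) = 0.03321 m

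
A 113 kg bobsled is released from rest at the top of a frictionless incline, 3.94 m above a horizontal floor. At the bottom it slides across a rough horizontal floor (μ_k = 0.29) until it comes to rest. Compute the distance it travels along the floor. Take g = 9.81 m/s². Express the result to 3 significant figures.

Energy at the top = energy at the end + work done against friction:
At rest all PE has been dissipated by friction: mgh = μ_k m g d
d = h/μ_k = 3.94/0.29 = 13.59 m

d = 13.6 m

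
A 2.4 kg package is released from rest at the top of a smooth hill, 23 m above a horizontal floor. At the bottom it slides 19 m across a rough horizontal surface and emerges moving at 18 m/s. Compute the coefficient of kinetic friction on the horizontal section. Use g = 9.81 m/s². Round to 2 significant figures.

μ_k = 0.34

Energy bookkeeping (friction removes W_f = μ_k N d):
mgh = ½mv² + μ_k m g d
mgh = 541.51 J; ½mv² = 388.80 J
W_f = 541.51 − 388.80 = 152.7 J
μ_k = W_f/(mg·d) = 152.7/(23.54 × 19) = 0.3414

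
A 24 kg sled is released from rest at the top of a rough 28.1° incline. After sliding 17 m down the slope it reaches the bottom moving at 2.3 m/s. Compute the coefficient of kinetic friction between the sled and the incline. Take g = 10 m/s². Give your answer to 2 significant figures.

The energy dissipated by friction is the PE lost minus the KE gained:
mgL sinθ = 1921.7 J; ½mv² = 63.480 J
W_f = 1921.7 − 63.480 = 1858 J
μ_k = W_f/(mg cosθ · L) = 1858/(211.7 × 17) = 0.5163

μ_k = 0.52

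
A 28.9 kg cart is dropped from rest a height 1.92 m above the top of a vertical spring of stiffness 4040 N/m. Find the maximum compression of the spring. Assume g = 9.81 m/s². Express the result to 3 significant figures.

Measuring PE from the top of the relaxed spring, at max compression the cart has dropped H + x with zero KE, so:
mg(H + x) = ½kx²
½(4040)x² − (28.9)(9.81)x − (28.9)(9.81)(1.92) = 0
2020x² − 283.5x − 544.3 = 0
x = [283.5 + √(80377 + 4.3982e+06)]/(2 × 2020) = 0.5940 m

x = 0.594 m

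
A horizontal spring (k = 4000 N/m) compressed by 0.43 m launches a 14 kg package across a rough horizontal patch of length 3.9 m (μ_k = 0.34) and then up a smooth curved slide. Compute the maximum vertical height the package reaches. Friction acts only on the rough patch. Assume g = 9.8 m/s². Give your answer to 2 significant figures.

Spring energy: E₀ = ½kx² = ½(4000)(0.43)² = 369.80 J
Friction: W_f = μ_k mg d = (0.34)(14)(9.8)(3.9) = 181.9 J
Energy at base of ramp: E = 369.80 − 181.9 = 187.87 J
At max height all remaining energy is PE: mgh = E ⇒ h = E/(mg) = 187.87/(14 × 9.8) = 1.369 m

h = 1.4 m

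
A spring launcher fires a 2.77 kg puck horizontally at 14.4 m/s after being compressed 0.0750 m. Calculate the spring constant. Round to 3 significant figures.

Spring PE at full compression equals KE at release: ½kx² = ½mv²
k = mv²/x² = (2.77)(14.4)²/(0.0750)² = 102113 N/m

k = 102000 N/m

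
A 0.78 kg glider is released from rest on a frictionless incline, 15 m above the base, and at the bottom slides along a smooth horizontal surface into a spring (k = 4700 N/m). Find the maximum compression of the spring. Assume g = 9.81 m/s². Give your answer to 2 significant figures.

Energy conservation (no friction) from release to max compression: mgh = ½kx²
x = √(2mgh/k) = √(2 × 0.78 × 9.81 × 15 / 4700) = 0.2210 m

x = 0.22 m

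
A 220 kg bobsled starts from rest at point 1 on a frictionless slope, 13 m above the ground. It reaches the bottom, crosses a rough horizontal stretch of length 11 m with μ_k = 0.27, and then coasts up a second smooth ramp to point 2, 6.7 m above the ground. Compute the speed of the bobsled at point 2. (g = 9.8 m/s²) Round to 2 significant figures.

Energy at 1: mgh₁ = (220)(9.8)(13) = 28028 J
Friction loss: W_f = μ_k mg d = 6403 J
At 2: ½mv² + mgh₂ = mgh₁ − W_f
½mv² = 28028 − 6403 − 14445 = 7179.5 J
v = √(2 × 7179.5/220) = 8.079 m/s

v = 8.1 m/s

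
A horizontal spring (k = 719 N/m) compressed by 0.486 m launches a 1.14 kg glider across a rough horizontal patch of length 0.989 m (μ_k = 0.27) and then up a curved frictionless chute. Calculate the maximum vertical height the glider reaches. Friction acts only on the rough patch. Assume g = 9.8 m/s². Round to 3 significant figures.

Spring energy: E₀ = ½kx² = ½(719)(0.486)² = 84.912 J
Friction: W_f = μ_k mg d = (0.27)(1.14)(9.8)(0.989) = 2.983 J
Energy at base of ramp: E = 84.912 − 2.983 = 81.929 J
At max height all remaining energy is PE: mgh = E ⇒ h = E/(mg) = 81.929/(1.14 × 9.8) = 7.333 m

h = 7.33 m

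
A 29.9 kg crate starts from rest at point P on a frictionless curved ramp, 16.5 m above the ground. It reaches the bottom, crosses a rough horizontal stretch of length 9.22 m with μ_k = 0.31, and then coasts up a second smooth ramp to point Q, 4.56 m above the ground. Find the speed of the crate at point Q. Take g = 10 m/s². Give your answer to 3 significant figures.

v = 13.5 m/s

Energy at P: mgh₁ = (29.9)(10)(16.5) = 4933.5 J
Friction loss: W_f = μ_k mg d = 854.6 J
At Q: ½mv² + mgh₂ = mgh₁ − W_f
½mv² = 4933.5 − 854.6 − 1363.4 = 2715.5 J
v = √(2 × 2715.5/29.9) = 13.48 m/s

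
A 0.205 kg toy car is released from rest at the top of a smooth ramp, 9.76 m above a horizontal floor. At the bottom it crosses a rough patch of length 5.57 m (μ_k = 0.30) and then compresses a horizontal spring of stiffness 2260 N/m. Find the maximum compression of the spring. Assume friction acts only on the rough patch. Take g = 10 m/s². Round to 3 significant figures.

x = 0.121 m

Initial energy: E₁ = mgh = (0.205)(10)(9.76) = 20.008 J
Friction removes W_f = μ_k mg d = (0.30)(0.205)(10)(5.57) = 3.426 J
Energy reaching the spring: E = 20.008 − 3.426 = 16.582 J
At max compression ½kx² = E ⇒ x = √(2E/k) = √(2 × 16.582/2260) = 0.1211 m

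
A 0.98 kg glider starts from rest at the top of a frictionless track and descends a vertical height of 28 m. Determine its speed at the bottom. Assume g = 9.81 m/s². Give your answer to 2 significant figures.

By conservation of mechanical energy, mgh = ½mv²
v = √(2gh) = √(2 × 9.81 × 28) = √549.36 = 23.44 m/s

v = 23 m/s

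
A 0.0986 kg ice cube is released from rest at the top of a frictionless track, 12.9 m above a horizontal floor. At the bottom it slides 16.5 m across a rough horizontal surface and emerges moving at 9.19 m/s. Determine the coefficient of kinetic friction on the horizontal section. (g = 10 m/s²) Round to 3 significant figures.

Energy at the top = energy at the end + work done against friction:
mgh = ½mv² + μ_k m g d
mgh = 12.719 J; ½mv² = 4.1637 J
W_f = 12.719 − 4.1637 = 8.556 J
μ_k = W_f/(mg·d) = 8.556/(0.9860 × 16.5) = 0.5259

μ_k = 0.526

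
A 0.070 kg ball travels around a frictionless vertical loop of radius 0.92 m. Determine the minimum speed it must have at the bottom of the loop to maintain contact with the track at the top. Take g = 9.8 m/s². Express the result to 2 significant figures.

v = 6.7 m/s

At the top: mg = mv_top²/r ⇒ v_top² = gr = 9.016 m²/s²
Energy from bottom to top (height 2r): ½mv_bot² = ½mv_top² + mg(2r)
v_bot² = gr + 4gr = 5gr = 45.08
v_bot = √(5gr) = 6.714 m/s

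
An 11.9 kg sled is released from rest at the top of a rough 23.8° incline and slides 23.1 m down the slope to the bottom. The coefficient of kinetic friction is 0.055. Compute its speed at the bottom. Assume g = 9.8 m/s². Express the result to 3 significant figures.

v = 12.6 m/s

Taking the bottom as reference, mgh = ½mv² + μ_k N L with h = L sinθ, N = mg cosθ:
mgh = mgL sinθ = (11.9)(9.8)(23.1)sin23.8° = 1087.1 J
W_f = μ_k mg cosθ · L = (0.055)(11.9)(9.8)cos23.8°·23.1 = 135.6 J
½mv² = 1087.1 − 135.6 = 951.55 J
v = √(2 × 951.55/11.9) = 12.65 m/s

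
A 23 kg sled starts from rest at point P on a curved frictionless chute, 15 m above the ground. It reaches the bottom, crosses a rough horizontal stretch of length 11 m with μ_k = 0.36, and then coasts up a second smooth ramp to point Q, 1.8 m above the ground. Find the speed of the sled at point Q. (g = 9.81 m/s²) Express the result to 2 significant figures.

v = 13 m/s

Energy at P: mgh₁ = (23)(9.81)(15) = 3384.5 J
Friction loss: W_f = μ_k mg d = 893.5 J
At Q: ½mv² + mgh₂ = mgh₁ − W_f
½mv² = 3384.5 − 893.5 − 406.13 = 2084.8 J
v = √(2 × 2084.8/23) = 13.46 m/s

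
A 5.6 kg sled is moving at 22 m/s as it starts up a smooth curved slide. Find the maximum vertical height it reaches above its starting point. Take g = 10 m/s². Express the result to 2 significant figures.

By energy conservation, ½mv² = mgh
h = v²/(2g) = 22²/(2 × 10) = 24.20 m

h = 24 m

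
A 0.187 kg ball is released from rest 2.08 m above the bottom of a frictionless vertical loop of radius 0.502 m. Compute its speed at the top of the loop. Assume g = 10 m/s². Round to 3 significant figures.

Energy conservation: mgh = ½mv_top² + mg(2r)
v_top² = 2g(h − 2r) = 2(10)(2.08 − 1.004) = 21.52
v_top = 4.639 m/s

v = 4.64 m/s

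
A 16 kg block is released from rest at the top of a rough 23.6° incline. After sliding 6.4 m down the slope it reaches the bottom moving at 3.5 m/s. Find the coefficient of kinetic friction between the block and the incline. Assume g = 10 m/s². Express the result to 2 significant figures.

μ_k = 0.33

Energy balance down the incline: mg L sinθ − ½mv² = μ_k (mg cosθ) L
mgL sinθ = 409.96 J; ½mv² = 98.000 J
W_f = 409.96 − 98.000 = 312.0 J
μ_k = W_f/(mg cosθ · L) = 312.0/(146.6 × 6.4) = 0.3325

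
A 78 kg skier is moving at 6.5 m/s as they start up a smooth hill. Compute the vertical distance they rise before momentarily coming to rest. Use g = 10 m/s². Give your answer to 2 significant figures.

h = 2.1 m

Setting KE at the bottom equal to PE gained: ½mv² = mgh
h = v²/(2g) = 6.5²/(2 × 10) = 2.112 m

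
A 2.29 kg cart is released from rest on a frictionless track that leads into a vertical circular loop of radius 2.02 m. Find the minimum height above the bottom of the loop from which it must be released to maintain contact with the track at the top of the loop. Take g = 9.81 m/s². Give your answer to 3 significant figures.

At the top, for minimum speed gravity alone supplies the centripetal force: mg = mv_top²/r ⇒ v_top² = gr = 19.82 m²/s²
Energy conservation from release height h to the top (height 2r): mgh = ½mv_top² + mg(2r)
h = v_top²/(2g) + 2r = r/2 + 2r = 5r/2 = 5.050 m

h = 5.05 m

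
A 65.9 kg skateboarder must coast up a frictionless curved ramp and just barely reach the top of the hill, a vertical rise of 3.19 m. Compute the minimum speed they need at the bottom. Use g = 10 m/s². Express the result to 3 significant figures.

v = 7.99 m/s

At the top they are momentarily at rest, so all KE converts to PE: ½mv² = mgh
v = √(2gh) = √(2 × 10 × 3.19) = 7.987 m/s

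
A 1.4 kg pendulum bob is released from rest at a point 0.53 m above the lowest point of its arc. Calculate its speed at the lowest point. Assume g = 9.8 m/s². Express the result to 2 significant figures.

Energy conservation between the two points: mgh = ½mv²
v = √(2gh) = √(2 × 9.8 × 0.53) = √10.388 = 3.223 m/s

v = 3.2 m/s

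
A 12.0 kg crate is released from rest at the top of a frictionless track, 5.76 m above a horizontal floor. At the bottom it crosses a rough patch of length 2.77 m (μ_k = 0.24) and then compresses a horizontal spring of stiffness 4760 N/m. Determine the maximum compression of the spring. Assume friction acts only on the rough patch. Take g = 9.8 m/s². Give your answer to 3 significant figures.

x = 0.502 m

Initial energy: E₁ = mgh = (12.0)(9.8)(5.76) = 677.38 J
Friction removes W_f = μ_k mg d = (0.24)(12.0)(9.8)(2.77) = 78.18 J
Energy reaching the spring: E = 677.38 − 78.18 = 599.20 J
At max compression ½kx² = E ⇒ x = √(2E/k) = √(2 × 599.20/4760) = 0.5018 m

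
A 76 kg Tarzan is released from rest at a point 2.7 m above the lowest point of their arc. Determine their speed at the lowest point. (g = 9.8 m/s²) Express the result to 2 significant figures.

Equating total energy at the two states: mgh = ½mv²
v = √(2gh) = √(2 × 9.8 × 2.7) = √52.920 = 7.275 m/s

v = 7.3 m/s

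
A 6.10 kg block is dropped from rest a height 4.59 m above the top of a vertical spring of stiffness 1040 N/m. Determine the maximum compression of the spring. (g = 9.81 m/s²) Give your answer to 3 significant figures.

x = 0.787 m

Measuring PE from the top of the relaxed spring, at max compression the block has dropped H + x with zero KE, so:
mg(H + x) = ½kx²
½(1040)x² − (6.10)(9.81)x − (6.10)(9.81)(4.59) = 0
520.0x² − 59.84x − 274.7 = 0
x = [59.84 + √(3581 + 571314)]/(2 × 520.0) = 0.7866 m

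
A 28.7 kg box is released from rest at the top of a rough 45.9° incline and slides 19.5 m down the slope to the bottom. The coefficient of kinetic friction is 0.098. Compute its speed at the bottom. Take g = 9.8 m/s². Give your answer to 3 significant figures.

v = 15.8 m/s

Energy: mgh = ½mv² + W_f, with h = L sinθ and W_f = μ_k (mg cosθ) L
mgh = mgL sinθ = (28.7)(9.8)(19.5)sin45.9° = 3938.6 J
W_f = μ_k mg cosθ · L = (0.098)(28.7)(9.8)cos45.9°·19.5 = 374.0 J
½mv² = 3938.6 − 374.0 = 3564.6 J
v = √(2 × 3564.6/28.7) = 15.76 m/s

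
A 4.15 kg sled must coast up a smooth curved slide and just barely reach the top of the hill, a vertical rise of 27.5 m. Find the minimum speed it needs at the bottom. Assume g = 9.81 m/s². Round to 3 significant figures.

At the top it is momentarily at rest, so all KE converts to PE: ½mv² = mgh
v = √(2gh) = √(2 × 9.81 × 27.5) = 23.23 m/s

v = 23.2 m/s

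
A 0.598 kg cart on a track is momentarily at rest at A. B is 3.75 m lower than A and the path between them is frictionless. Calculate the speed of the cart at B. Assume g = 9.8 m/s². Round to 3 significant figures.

v = 8.57 m/s

By conservation of mechanical energy, mgh = ½mv²
v = √(2gh) = √(2 × 9.8 × 3.75) = √73.500 = 8.573 m/s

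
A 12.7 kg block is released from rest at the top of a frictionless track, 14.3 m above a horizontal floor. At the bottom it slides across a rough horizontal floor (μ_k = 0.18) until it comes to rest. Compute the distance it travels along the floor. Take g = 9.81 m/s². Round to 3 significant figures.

Energy bookkeeping (friction removes W_f = μ_k N d):
At rest all PE has been dissipated by friction: mgh = μ_k m g d
d = h/μ_k = 14.3/0.18 = 79.44 m

d = 79.4 m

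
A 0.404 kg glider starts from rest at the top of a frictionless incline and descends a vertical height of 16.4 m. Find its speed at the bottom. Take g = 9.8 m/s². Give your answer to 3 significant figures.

v = 17.9 m/s

Mechanical energy is conserved (no friction): mgh = ½mv²
v = √(2gh) = √(2 × 9.8 × 16.4) = √321.44 = 17.93 m/s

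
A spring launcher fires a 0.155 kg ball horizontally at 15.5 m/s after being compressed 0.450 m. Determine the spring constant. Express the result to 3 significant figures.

½kx² = ½mv²
k = mv²/x² = (0.155)(15.5)²/(0.450)² = 183.9 N/m

k = 184 N/m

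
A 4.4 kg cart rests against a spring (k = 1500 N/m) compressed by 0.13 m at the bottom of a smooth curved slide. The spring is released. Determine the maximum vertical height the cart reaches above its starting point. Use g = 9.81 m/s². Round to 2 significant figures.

h = 0.29 m

All spring PE becomes gravitational PE at the highest point: ½kx² = mgh
h = kx²/(2mg) = (1500)(0.13)²/(2 × 4.4 × 9.81) = 0.2936 m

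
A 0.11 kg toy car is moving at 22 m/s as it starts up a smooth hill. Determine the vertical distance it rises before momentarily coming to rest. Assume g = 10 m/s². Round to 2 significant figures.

h = 24 m

By energy conservation, ½mv² = mgh
h = v²/(2g) = 22²/(2 × 10) = 24.20 m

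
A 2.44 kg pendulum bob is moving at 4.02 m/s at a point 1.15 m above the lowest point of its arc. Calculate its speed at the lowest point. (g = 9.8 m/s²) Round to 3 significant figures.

v = 6.22 m/s

Mechanical energy is conserved (no friction): ½mv₀² + mgh = ½mv²
v² = v₀² + 2gh = (4.02)² + 2(9.8)(1.15) = 38.700
v = √38.700 = 6.221 m/s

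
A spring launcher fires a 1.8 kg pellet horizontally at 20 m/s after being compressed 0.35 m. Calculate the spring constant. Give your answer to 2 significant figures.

Spring PE at full compression equals KE at release: ½kx² = ½mv²
k = mv²/x² = (1.8)(20)²/(0.35)² = 5878 N/m

k = 5900 N/m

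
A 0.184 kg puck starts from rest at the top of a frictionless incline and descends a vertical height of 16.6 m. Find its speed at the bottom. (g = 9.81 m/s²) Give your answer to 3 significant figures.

Energy conservation between the two points: mgh = ½mv²
v = √(2gh) = √(2 × 9.81 × 16.6) = √325.69 = 18.05 m/s

v = 18.0 m/s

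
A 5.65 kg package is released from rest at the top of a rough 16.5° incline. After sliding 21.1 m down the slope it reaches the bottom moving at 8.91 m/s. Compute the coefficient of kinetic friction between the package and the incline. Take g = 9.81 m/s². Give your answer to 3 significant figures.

μ_k = 0.0962

mgh = ½mv² + μ_k (mg cosθ) L, with h = L sinθ
mgL sinθ = 332.16 J; ½mv² = 224.27 J
W_f = 332.16 − 224.27 = 107.9 J
μ_k = W_f/(mg cosθ · L) = 107.9/(53.14 × 21.1) = 0.09621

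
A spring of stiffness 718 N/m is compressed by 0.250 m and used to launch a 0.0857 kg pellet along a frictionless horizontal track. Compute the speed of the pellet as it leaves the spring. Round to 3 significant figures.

The pellet leaves the spring when the spring is at natural length, so ½kx² = ½mv²
v = x√(k/m) = 0.250 × √(718/0.0857) = 22.88 m/s

v = 22.9 m/s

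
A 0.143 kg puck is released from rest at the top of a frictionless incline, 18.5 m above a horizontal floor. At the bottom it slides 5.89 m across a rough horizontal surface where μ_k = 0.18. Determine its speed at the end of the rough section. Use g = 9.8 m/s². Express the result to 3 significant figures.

Applying the work–energy principle:
mgh = ½mv² + μ_k m g d
W_f = μ_k mg d = (0.18)(0.143)(9.8)(5.89) = 1.486 J
½mv² = mgh − W_f = 25.926 − 1.486 = 24.440 J
v = √(2 × 24.440/0.143) = 18.49 m/s

v = 18.5 m/s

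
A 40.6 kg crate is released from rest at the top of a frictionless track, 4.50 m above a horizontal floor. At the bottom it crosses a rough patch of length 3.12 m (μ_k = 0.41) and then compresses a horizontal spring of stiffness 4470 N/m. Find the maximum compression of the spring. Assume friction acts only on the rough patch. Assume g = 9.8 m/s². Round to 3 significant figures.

Initial energy: E₁ = mgh = (40.6)(9.8)(4.50) = 1790.5 J
Friction removes W_f = μ_k mg d = (0.41)(40.6)(9.8)(3.12) = 509.0 J
Energy reaching the spring: E = 1790.5 − 509.0 = 1281.5 J
At max compression ½kx² = E ⇒ x = √(2E/k) = √(2 × 1281.5/4470) = 0.7572 m

x = 0.757 m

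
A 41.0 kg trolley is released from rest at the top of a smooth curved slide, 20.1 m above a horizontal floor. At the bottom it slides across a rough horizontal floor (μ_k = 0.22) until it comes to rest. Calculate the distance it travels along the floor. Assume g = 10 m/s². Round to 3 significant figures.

d = 91.4 m

Applying the work–energy principle:
At rest all PE has been dissipated by friction: mgh = μ_k m g d
d = h/μ_k = 20.1/0.22 = 91.36 m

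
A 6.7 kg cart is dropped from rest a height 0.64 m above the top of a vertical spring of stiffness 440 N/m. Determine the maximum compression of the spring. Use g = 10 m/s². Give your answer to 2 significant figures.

Take the reference level at the top of the uncompressed spring. At max compression the cart has fallen H + x and is momentarily at rest:
mg(H + x) = ½kx²
½(440)x² − (6.7)(10)x − (6.7)(10)(0.64) = 0
220.0x² − 67.00x − 42.88 = 0
x = [67.00 + √(4489 + 37734)]/(2 × 220.0) = 0.6193 m

x = 0.62 m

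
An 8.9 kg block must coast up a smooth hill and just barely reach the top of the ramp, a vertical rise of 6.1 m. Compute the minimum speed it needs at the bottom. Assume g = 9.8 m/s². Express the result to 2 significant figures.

At the top it is momentarily at rest, so all KE converts to PE: ½mv² = mgh
v = √(2gh) = √(2 × 9.8 × 6.1) = 10.93 m/s

v = 11 m/s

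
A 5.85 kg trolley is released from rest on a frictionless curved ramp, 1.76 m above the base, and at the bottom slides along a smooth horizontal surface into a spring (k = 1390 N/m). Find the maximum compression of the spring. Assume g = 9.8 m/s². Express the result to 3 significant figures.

x = 0.381 m

Energy conservation (no friction) from release to max compression: mgh = ½kx²
x = √(2mgh/k) = √(2 × 5.85 × 9.8 × 1.76 / 1390) = 0.3810 m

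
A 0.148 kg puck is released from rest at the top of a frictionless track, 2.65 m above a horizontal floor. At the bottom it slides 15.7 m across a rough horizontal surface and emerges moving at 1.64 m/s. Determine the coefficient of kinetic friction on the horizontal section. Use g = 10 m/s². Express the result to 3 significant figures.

μ_k = 0.160

Energy bookkeeping (friction removes W_f = μ_k N d):
mgh = ½mv² + μ_k m g d
mgh = 3.9220 J; ½mv² = 0.19903 J
W_f = 3.9220 − 0.19903 = 3.723 J
μ_k = W_f/(mg·d) = 3.723/(1.480 × 15.7) = 0.1602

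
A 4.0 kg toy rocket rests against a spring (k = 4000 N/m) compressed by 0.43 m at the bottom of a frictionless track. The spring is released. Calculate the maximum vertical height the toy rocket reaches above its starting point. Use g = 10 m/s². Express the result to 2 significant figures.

At maximum height the toy rocket is at rest, so ½kx² = mgh
h = kx²/(2mg) = (4000)(0.43)²/(2 × 4.0 × 10) = 9.245 m

h = 9.2 m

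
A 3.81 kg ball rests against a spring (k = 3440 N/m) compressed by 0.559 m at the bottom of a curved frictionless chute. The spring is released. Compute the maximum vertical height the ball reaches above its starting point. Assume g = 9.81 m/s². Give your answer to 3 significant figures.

h = 14.4 m

At maximum height the ball is at rest, so ½kx² = mgh
h = kx²/(2mg) = (3440)(0.559)²/(2 × 3.81 × 9.81) = 14.38 m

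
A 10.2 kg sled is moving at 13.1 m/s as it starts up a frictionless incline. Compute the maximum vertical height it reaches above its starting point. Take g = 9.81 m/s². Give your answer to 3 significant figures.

h = 8.75 m

By energy conservation, ½mv² = mgh
h = v²/(2g) = 13.1²/(2 × 9.81) = 8.747 m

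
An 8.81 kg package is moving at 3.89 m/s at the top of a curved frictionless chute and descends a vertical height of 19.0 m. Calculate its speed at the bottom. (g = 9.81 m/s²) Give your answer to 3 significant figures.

v = 19.7 m/s

Mechanical energy is conserved (no friction): ½mv₀² + mgh = ½mv²
v² = v₀² + 2gh = (3.89)² + 2(9.81)(19.0) = 387.91
v = √387.91 = 19.70 m/s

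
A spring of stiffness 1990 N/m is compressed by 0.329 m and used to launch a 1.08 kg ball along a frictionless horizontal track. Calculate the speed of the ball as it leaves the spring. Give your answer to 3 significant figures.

v = 14.1 m/s

The ball leaves the spring when the spring is at natural length, so ½kx² = ½mv²
v = x√(k/m) = 0.329 × √(1990/1.08) = 14.12 m/s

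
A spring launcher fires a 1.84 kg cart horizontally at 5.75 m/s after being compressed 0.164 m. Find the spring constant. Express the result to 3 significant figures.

k = 2260 N/m

½kx² = ½mv²
k = mv²/x² = (1.84)(5.75)²/(0.164)² = 2262 N/m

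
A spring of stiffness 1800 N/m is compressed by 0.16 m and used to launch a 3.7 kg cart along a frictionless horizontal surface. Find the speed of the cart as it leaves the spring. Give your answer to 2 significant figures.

Conservation of energy: ½kx² = ½mv²
v = x√(k/m) = 0.16 × √(1800/3.7) = 3.529 m/s

v = 3.5 m/s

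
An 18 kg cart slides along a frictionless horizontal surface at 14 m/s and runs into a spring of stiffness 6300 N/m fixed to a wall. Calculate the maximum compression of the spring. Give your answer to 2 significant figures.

At max compression the cart is momentarily at rest: ½mv² = ½kx²
x = v√(m/k) = 14 × √(18/6300) = 0.7483 m

x = 0.75 m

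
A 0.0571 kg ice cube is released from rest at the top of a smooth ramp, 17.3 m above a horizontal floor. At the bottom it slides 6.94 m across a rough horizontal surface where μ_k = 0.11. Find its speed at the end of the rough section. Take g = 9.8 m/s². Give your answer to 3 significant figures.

Applying the work–energy principle:
mgh = ½mv² + μ_k m g d
W_f = μ_k mg d = (0.11)(0.0571)(9.8)(6.94) = 0.4272 J
½mv² = mgh − W_f = 9.6807 − 0.4272 = 9.2536 J
v = √(2 × 9.2536/0.0571) = 18.00 m/s

v = 18.0 m/s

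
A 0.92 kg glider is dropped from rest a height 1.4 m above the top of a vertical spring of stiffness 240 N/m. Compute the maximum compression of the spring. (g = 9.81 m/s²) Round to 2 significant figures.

x = 0.36 m

Let x be the compression. The total drop is H + x, and the glider is instantaneously at rest at max compression, so energy conservation gives:
mg(H + x) = ½kx²
½(240)x² − (0.92)(9.81)x − (0.92)(9.81)(1.4) = 0
120.0x² − 9.025x − 12.64 = 0
x = [9.025 + √(81.45 + 6064.9)]/(2 × 120.0) = 0.3643 m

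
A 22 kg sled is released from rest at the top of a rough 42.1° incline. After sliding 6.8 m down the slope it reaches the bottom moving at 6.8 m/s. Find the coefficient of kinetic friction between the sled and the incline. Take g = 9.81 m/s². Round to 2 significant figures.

mgh = ½mv² + μ_k (mg cosθ) L, with h = L sinθ
mgL sinθ = 983.90 J; ½mv² = 508.64 J
W_f = 983.90 − 508.64 = 475.3 J
μ_k = W_f/(mg cosθ · L) = 475.3/(160.1 × 6.8) = 0.4365

μ_k = 0.44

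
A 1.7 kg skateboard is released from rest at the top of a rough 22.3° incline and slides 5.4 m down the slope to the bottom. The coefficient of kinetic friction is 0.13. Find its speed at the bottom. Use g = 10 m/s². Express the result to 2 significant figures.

Energy: mgh = ½mv² + W_f, with h = L sinθ and W_f = μ_k (mg cosθ) L
mgh = mgL sinθ = (1.7)(10)(5.4)sin22.3° = 34.834 J
W_f = μ_k mg cosθ · L = (0.13)(1.7)(10)cos22.3°·5.4 = 11.04 J
½mv² = 34.834 − 11.04 = 23.793 J
v = √(2 × 23.793/1.7) = 5.291 m/s

v = 5.3 m/s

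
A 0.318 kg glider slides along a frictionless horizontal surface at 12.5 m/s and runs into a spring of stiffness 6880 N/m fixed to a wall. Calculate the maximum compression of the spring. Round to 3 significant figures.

At max compression the glider is momentarily at rest: ½mv² = ½kx²
x = v√(m/k) = 12.5 × √(0.318/6880) = 0.08498 m

x = 0.0850 m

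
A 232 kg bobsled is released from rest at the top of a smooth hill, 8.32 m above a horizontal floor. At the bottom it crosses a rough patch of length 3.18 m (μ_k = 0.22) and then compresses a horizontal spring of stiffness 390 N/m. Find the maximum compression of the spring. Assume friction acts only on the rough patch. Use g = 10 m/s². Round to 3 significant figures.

x = 9.52 m

Initial energy: E₁ = mgh = (232)(10)(8.32) = 19302 J
Friction removes W_f = μ_k mg d = (0.22)(232)(10)(3.18) = 1623 J
Energy reaching the spring: E = 19302 − 1623 = 17679 J
At max compression ½kx² = E ⇒ x = √(2E/k) = √(2 × 17679/390) = 9.522 m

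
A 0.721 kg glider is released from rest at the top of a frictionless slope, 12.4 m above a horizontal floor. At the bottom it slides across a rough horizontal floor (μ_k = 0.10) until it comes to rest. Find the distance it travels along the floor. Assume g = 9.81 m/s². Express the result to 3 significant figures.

Applying the work–energy principle:
At rest all PE has been dissipated by friction: mgh = μ_k m g d
d = h/μ_k = 12.4/0.10 = 124.0 m

d = 124 m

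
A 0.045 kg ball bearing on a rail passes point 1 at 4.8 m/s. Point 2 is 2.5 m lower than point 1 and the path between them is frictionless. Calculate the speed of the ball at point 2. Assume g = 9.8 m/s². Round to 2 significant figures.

v = 8.5 m/s

Mechanical energy is conserved (no friction): ½mv₀² + mgh = ½mv²
v² = v₀² + 2gh = (4.8)² + 2(9.8)(2.5) = 72.040
v = √72.040 = 8.488 m/s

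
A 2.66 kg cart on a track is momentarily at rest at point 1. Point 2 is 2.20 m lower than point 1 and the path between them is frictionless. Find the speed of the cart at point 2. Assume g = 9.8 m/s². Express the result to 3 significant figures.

Mechanical energy is conserved (no friction): mgh = ½mv²
The mass cancels from both sides.
v = √(2gh) = √(2 × 9.8 × 2.20) = √43.120 = 6.567 m/s

v = 6.57 m/s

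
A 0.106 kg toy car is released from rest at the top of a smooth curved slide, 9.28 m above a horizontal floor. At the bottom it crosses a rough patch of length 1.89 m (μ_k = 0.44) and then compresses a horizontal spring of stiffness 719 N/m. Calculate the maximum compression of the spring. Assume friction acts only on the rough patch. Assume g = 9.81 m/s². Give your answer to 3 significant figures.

x = 0.156 m

Initial energy: E₁ = mgh = (0.106)(9.81)(9.28) = 9.6499 J
Friction removes W_f = μ_k mg d = (0.44)(0.106)(9.81)(1.89) = 0.8647 J
Energy reaching the spring: E = 9.6499 − 0.8647 = 8.7852 J
At max compression ½kx² = E ⇒ x = √(2E/k) = √(2 × 8.7852/719) = 0.1563 m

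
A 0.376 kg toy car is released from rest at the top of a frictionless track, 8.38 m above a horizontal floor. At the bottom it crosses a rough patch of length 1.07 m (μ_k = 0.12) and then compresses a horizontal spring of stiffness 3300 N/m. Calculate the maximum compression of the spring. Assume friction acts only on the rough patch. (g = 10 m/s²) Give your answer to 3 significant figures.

Initial energy: E₁ = mgh = (0.376)(10)(8.38) = 31.509 J
Friction removes W_f = μ_k mg d = (0.12)(0.376)(10)(1.07) = 0.4828 J
Energy reaching the spring: E = 31.509 − 0.4828 = 31.026 J
At max compression ½kx² = E ⇒ x = √(2E/k) = √(2 × 31.026/3300) = 0.1371 m

x = 0.137 m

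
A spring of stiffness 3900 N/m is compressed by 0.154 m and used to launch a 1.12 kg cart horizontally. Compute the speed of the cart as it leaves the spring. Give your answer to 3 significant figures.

Spring PE converts entirely to kinetic energy: ½kx² = ½mv²
v = x√(k/m) = 0.154 × √(3900/1.12) = 9.087 m/s

v = 9.09 m/s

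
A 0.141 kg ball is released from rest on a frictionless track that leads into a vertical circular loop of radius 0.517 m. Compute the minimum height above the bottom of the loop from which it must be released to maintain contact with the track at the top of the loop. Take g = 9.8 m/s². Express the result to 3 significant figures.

h = 1.29 m

At the top, for minimum speed gravity alone supplies the centripetal force: mg = mv_top²/r ⇒ v_top² = gr = 5.067 m²/s²
Energy conservation from release height h to the top (height 2r): mgh = ½mv_top² + mg(2r)
h = v_top²/(2g) + 2r = r/2 + 2r = 5r/2 = 1.292 m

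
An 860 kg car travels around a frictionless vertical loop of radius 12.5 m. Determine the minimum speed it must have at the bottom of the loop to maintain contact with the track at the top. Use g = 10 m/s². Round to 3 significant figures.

v = 25.0 m/s

At the top: mg = mv_top²/r ⇒ v_top² = gr = 125.0 m²/s²
Energy from bottom to top (height 2r): ½mv_bot² = ½mv_top² + mg(2r)
v_bot² = gr + 4gr = 5gr = 625.0
v_bot = √(5gr) = 25.00 m/s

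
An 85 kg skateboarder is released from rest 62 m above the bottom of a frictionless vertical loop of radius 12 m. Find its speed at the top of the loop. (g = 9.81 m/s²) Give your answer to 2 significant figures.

v = 27 m/s

Energy conservation: mgh = ½mv_top² + mg(2r)
v_top² = 2g(h − 2r) = 2(9.81)(62 − 24.00) = 745.6
v_top = 27.30 m/s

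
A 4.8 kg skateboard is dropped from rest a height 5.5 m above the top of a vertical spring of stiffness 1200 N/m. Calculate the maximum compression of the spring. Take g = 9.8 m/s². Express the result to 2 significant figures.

Measuring PE from the top of the relaxed spring, at max compression the skateboard has dropped H + x with zero KE, so:
mg(H + x) = ½kx²
½(1200)x² − (4.8)(9.8)x − (4.8)(9.8)(5.5) = 0
600.0x² − 47.04x − 258.7 = 0
x = [47.04 + √(2213 + 620928)]/(2 × 600.0) = 0.6970 m

x = 0.70 m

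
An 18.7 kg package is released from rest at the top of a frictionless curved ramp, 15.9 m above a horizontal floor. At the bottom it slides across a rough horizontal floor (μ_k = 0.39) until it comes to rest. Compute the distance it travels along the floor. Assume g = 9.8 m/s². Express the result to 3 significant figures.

d = 40.8 m

Applying the work–energy principle:
At rest all PE has been dissipated by friction: mgh = μ_k m g d
d = h/μ_k = 15.9/0.39 = 40.77 m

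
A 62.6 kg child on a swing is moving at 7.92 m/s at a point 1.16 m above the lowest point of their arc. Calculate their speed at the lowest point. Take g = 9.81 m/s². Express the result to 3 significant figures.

v = 9.25 m/s

By conservation of mechanical energy, ½mv₀² + mgh = ½mv²
v² = v₀² + 2gh = (7.92)² + 2(9.81)(1.16) = 85.486
v = √85.486 = 9.246 m/s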